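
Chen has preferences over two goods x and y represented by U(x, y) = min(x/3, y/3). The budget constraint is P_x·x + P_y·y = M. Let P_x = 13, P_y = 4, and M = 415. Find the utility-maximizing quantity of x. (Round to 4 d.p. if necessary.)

Leontief preferences: the optimum is at the kink where x/3 = y/3, i.e. y = x.
Budget: P_x·x + P_y·x = M, so (3·P_x + 3·P_y)·x = 3·M.
Demand: x*(P_x,P_y,M) = 3·M/(3·P_x + 3·P_y), y* = 3·M/(3·P_x + 3·P_y).
Here 3·13 + 3·4 = 51, giving x* = 24.4118.

x* = 24.4118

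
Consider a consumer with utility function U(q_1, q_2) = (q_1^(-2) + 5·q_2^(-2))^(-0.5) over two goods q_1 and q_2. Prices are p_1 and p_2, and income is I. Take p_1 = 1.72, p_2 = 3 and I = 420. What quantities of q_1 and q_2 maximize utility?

MRS = MU_q_1/MU_q_2 = (1/5)·(q_2/q_1)^(3). Set equal to p_1/p_2.
Solve for the ratio: q_2/q_1 = [5·p_1/p_2]^(1/3).
With the ratio pinned down, the budget gives q_1* = I/(p_1 + p_2·(q_2/q_1)) and q_2* = (q_2/q_1)·q_1*.
Numerically q_2/q_1 = 1.420558, so q_1* = 420/(1.72 + 3·1.420558) = 70.2144 and q_2* = 1.420558·70.2144 = 99.7437.

q_1* = 70.2144, q_2* = 99.7437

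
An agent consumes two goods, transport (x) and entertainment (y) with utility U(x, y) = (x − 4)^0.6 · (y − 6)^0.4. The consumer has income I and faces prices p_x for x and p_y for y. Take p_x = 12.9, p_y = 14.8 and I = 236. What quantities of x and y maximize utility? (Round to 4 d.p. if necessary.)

x* = 8.4465, y* = 8.5838

After buying the subsistence bundle (4, 6), a share 0.6 of the remaining income goes to x: x* = 4 + 0.6·(I − 4p_x − 6p_y)/p_x.
Discretionary income = 236 − 4·12.9 − 6·14.8 = 95.6; x* = 4 + 0.6·95.6/12.9 = 8.4465; y* = 6 + 0.4·95.6/14.8 = 8.5838.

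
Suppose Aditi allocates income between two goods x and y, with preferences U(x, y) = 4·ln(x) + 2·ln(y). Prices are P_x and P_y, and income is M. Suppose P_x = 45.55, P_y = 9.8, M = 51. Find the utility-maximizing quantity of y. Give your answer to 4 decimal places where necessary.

MU_x/MU_y = (4·y)/(2·x); tangency sets this equal to P_x/P_y.
Rearranging, P_y·y = (1/2)·P_x·x. Substituting into the budget gives P_x·x·(1 + (1/2)) = M.
Demand: x*(P_x,P_y,M) = 2/3·M/P_x and y* = 1/3·M/P_y.
At P_x=45.55, P_y=9.8, M=51: y* = 1/3·51/9.8 = 1.7347.

y* = 1.7347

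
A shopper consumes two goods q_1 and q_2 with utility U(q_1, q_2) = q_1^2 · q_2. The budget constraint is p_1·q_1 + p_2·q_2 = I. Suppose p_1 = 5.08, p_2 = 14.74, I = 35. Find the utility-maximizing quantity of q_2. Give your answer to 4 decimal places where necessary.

At p_1=5.08, p_2=14.74, I=35: q_2* = 1/3·35/14.74 = 0.7915.

q_2* = 0.7915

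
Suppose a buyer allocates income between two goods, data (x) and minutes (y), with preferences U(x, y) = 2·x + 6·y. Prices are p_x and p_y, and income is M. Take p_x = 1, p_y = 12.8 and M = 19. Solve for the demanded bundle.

Perfect substitutes: compare marginal utility per dollar. 2/p_x vs 6/p_y → 2 vs 0.4688.
x gives more utility per dollar, so spend all income on x: x* = M/p_x, y* = 0.
Numerically: x* = 19, y* = 0.

x* = 19, y* = 0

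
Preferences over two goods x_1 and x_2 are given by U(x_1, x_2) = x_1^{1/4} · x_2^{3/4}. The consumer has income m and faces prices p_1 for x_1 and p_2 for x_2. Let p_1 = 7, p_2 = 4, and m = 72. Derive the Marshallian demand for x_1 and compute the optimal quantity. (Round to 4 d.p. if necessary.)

x_1* = 2.5714

MU_x_1/MU_x_2 = (0.25·x_2)/(0.75·x_1); tangency sets this equal to p_1/p_2.
Rearranging, p_2·x_2 = 3·p_1·x_1. Substituting into the budget gives p_1·x_1·(1 + 3) = m.
Demand: x_1*(p_1,p_2,m) = 0.25·m/p_1 and x_2* = 0.75·m/p_2.
At p_1=7, p_2=4, m=72: x_1* = 0.25·72/7 = 2.5714.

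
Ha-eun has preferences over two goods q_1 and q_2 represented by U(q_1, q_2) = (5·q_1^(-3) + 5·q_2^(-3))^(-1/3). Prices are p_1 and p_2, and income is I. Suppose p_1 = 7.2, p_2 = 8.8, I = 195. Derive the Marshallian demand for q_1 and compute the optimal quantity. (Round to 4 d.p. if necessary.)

MRS = MU_q_1/MU_q_2 = (q_2/q_1)^(4). Set equal to p_1/p_2.
Hence q_2/q_1 = (p_1/p_2)^(1/(4)), i.e. raised to the 0.25 power.
With the ratio pinned down, the budget gives q_1* = I/(p_1 + p_2·(q_2/q_1)) and q_2* = (q_2/q_1)·q_1*.
Numerically q_2/q_1 = 0.95107, so q_1* = 195/(7.2 + 8.8·0.95107) = 12.5246.

q_1* = 12.5246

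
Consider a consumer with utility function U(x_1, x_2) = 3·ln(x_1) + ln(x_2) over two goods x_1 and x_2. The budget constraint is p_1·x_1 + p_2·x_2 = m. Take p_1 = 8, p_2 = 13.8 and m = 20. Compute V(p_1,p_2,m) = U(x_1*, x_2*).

V = 0.8706

Demand: x_1*(p_1,p_2,m) = 0.75·m/p_1 and x_2* = 0.25·m/p_2.
At p_1=8, p_2=13.8, m=20: x_1* = 0.75·20/8 = 1.875, x_2* = 0.3623.
Utility at the optimum: U(1.875, 0.3623) = 0.8706.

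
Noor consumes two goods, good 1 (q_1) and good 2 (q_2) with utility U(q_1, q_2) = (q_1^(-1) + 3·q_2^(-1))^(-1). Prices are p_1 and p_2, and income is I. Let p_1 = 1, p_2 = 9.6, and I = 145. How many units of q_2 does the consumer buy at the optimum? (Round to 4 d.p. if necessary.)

q_2* = 12.7317

From the CES first-order condition, (1/3)·(q_2/q_1)^(2) = p_1/p_2.
Hence q_2/q_1 = (3·p_1/p_2)^(1/(2)), i.e. raised to the 0.5 power.
With the ratio pinned down, the budget gives q_1* = I/(p_1 + p_2·(q_2/q_1)) and q_2* = (q_2/q_1)·q_1*.
Numerically q_2/q_1 = 0.559017, so q_1* = 145/(1 + 9.6·0.559017) = 22.7752 and q_2* = 0.559017·22.7752 = 12.7317.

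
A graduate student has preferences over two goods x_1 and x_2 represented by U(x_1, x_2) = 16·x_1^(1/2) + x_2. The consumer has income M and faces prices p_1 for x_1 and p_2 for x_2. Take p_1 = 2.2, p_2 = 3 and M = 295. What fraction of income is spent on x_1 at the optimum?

share on x_1 = 0.8875

Set MRS = p_1/p_2: 8·x_1^(−1/2) = p_1/p_2.
Thus x_1* = (8·p_2/p_1)² — independent of M — with the rest of income spent on x_2.
Plugging in: x_1* = (8·3/2.2)² = 119.0083, x_2* = 11.0606.
Expenditure on x_1: 2.2·119.0083 = 261.8182; share = 0.8875.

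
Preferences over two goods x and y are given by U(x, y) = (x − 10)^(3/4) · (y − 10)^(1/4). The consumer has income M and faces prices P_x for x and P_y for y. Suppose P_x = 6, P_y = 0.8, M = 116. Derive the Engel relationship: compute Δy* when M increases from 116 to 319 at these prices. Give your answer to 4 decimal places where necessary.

Δy* = 63.4375

Let x' = x−10, y' = y−10. MRS = 3·y'/x' = P_x/P_y.
Substituting into the budget: x* = 10 + 0.75·(M − 10·P_x − 10·P_y)/P_x, and y* = 10 + 0.25·(…)/P_y.
Discretionary income = 116 − 10·6 − 10·0.8 = 48; y* = 10 + 0.25·48/0.8 = 25.
At M' = 319: y* = 88.4375. Change: 88.4375 − 25 = 63.4375.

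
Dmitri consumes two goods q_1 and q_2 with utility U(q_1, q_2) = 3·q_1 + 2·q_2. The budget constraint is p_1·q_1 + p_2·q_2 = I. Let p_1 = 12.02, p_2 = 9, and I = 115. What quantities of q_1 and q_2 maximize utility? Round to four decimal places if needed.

q_1* = 9.5674, q_2* = 0

Linear utility — the consumer picks whichever good has higher MU/price: 3/12.02 = 0.2496 vs 2/9 = 0.2222.
q_1 gives more utility per dollar, so spend all income on q_1: q_1* = I/p_1, q_2* = 0.
Numerically: q_1* = 9.5674, q_2* = 0.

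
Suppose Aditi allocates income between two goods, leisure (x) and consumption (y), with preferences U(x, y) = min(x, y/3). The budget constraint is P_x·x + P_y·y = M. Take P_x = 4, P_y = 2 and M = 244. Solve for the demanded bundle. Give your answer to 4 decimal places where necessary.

Demand: x*(P_x,P_y,M) = M/(P_x + 3·P_y), y* = 3·M/(P_x + 3·P_y).
Here 4 + 3·2 = 10, giving x* = 24.4 and y* = 73.2.

x* = 24.4, y* = 73.2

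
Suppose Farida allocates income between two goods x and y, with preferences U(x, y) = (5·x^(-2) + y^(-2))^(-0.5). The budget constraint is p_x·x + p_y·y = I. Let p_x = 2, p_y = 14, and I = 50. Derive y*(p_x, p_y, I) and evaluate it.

MRS = MU_x/MU_y = 5·(y/x)^(3). Set equal to p_x/p_y.
Hence y/x = ((1/5)·p_x/p_y)^(1/(3)), i.e. raised to the 1/3 power.
Substitute y = (y/x)·x into the budget: x* = I/(p_x + p_y·(y/x)).
Numerically y/x = 0.305711, so x* = 50/(2 + 14·0.305711) = 7.9618 and y* = 0.305711·7.9618 = 2.434.

y* = 2.434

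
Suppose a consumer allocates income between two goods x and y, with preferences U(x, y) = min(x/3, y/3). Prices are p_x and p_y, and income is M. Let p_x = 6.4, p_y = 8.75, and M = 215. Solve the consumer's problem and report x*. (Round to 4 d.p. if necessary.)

x* = 14.1914

Leontief preferences: the optimum is at the kink where x/3 = y/3, i.e. y = x.
Budget: p_x·x + p_y·x = M, so (3·p_x + 3·p_y)·x = 3·M.
Demand: x*(p_x,p_y,M) = 3·M/(3·p_x + 3·p_y), y* = 3·M/(3·p_x + 3·p_y).
Here 3·6.4 + 3·8.75 = 45.45, giving x* = 14.1914.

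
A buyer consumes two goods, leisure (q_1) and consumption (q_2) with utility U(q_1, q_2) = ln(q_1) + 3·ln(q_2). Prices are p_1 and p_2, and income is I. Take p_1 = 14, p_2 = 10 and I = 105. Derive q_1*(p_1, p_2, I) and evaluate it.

The MRS is (1/3)·q_2/q_1. Set MRS = p_1/p_2.
So p_2·q_2 = 3·p_1·q_1; combined with the budget, a share 0.25 of income goes to q_1.
Demand: q_1*(p_1,p_2,I) = 0.25·I/p_1 and q_2* = 0.75·I/p_2.
At p_1=14, p_2=10, I=105: q_1* = 0.25·105/14 = 1.875.

q_1* = 1.875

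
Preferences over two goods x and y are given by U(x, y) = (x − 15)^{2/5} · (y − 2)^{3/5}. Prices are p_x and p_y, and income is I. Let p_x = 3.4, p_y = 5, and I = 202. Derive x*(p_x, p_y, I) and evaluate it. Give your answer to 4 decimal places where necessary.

x* = 31.5882

This is Cobb-Douglas in (x−15, y−2): tangency gives 0.4·p_y·(y−2) = 0.6·p_x·(x−15).
After buying the subsistence bundle (15, 2), a share 0.4 of the remaining income goes to x: x* = 15 + 0.4·(I − 15p_x − 2p_y)/p_x.
Discretionary income = 202 − 15·3.4 − 2·5 = 141; x* = 15 + 0.4·141/3.4 = 31.5882.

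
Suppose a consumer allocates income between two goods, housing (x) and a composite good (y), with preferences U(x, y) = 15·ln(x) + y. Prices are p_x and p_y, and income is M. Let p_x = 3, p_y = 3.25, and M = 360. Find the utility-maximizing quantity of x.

x* = 16.25

MU_x = 15/x, MU_y = 1. Tangency: 15/x = p_x/p_y.
So x*(p_x,p_y) = 15·p_y/p_x, independent of income; and y* = (M − 15·p_y)/p_y.
At the given prices: x* = 15·3.25/3 = 16.25.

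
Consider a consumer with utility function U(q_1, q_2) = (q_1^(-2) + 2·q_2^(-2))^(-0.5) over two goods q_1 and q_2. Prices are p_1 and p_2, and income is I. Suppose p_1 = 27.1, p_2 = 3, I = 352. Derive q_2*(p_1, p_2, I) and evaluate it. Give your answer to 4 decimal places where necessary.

q_2* = 26.4109

MRS = MU_q_1/MU_q_2 = (1/2)·(q_2/q_1)^(3). Set equal to p_1/p_2.
Solve for the ratio: q_2/q_1 = [2·p_1/p_2]^(1/3).
Substitute q_2 = (q_2/q_1)·q_1 into the budget: q_1* = I/(p_1 + p_2·(q_2/q_1)).
Numerically q_2/q_1 = 2.623973, so q_1* = 352/(27.1 + 3·2.623973) = 10.0652 and q_2* = 2.623973·10.0652 = 26.4109.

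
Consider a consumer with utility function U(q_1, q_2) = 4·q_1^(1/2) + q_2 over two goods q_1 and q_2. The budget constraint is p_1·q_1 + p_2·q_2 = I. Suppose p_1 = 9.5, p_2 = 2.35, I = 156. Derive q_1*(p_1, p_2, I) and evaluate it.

MU_q_1 = 2/√q_1, MU_q_2 = 1. Tangency: 2/√q_1 = p_1/p_2.
Thus q_1* = (2·p_2/p_1)² — independent of I — with the rest of income spent on q_2.
Plugging in: q_1* = (2·2.35/9.5)² = 0.2448.

q_1* = 0.2448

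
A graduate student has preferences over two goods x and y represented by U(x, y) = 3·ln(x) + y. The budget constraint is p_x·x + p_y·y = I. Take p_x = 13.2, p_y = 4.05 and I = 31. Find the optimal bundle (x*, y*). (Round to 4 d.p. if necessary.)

So x*(p_x,p_y) = 3·p_y/p_x, independent of income; and y* = (I − 3·p_y)/p_y.
At the given prices: x* = 3·4.05/13.2 = 0.9205, and y* = 4.6543.

x* = 0.9205, y* = 4.6543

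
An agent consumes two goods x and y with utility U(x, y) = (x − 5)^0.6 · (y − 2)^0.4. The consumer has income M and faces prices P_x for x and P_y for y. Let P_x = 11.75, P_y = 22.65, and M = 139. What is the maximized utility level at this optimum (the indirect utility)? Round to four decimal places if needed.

V = 1.1671

MRS = (3/2)·(y−2)/(x−5). Tangency with P_x/P_y gives y−2 = (2/3)·(P_x/P_y)·(x−5).
Substituting into the budget: x* = 5 + 0.6·(M − 5·P_x − 2·P_y)/P_x, and y* = 2 + 0.4·(…)/P_y.
Discretionary income = 139 − 5·11.75 − 2·22.65 = 34.95; x* = 5 + 0.6·34.95/11.75 = 6.7847; y* = 2 + 0.4·34.95/22.65 = 2.6172.
Utility at the optimum: U(6.7847, 2.6172) = 1.1671.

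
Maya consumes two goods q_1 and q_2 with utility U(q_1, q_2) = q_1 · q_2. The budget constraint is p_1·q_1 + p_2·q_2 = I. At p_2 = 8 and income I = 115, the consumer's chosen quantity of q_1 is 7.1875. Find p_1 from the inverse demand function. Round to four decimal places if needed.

p_1 = 8

MU_q_1/MU_q_2 = (q_2)/(q_1); tangency sets this equal to p_1/p_2.
So p_2·q_2 = p_1·q_1; combined with the budget, a share 0.5 of income goes to q_1.
Demand: q_1*(p_1,p_2,I) = 0.5·I/p_1 and q_2* = 0.5·I/p_2.
Set q_1* = 7.1875 in the demand function and solve for p_1: p_1 = 8.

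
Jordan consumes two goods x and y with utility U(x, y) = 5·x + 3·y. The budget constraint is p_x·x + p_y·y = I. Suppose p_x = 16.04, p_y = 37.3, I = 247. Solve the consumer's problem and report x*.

Linear utility — the consumer picks whichever good has higher MU/price: 5/16.04 = 0.3117 vs 3/37.3 = 0.0804.
x gives more utility per dollar, so spend all income on x: x* = I/p_x, y* = 0.
Numerically: x* = 15.399, y* = 0.

x* = 15.399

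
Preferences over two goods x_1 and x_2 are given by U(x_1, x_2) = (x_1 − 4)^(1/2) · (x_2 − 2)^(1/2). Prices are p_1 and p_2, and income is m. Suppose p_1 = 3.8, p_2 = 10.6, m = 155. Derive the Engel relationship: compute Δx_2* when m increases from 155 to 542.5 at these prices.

MRS = (x_2−2)/(x_1−4). Tangency with p_1/p_2 gives x_2−2 = (p_1/p_2)·(x_1−4).
Substituting into the budget: x_1* = 4 + 0.5·(m − 4·p_1 − 2·p_2)/p_1, and x_2* = 2 + 0.5·(…)/p_2.
Discretionary income = 155 − 4·3.8 − 2·10.6 = 118.6; x_2* = 2 + 0.5·118.6/10.6 = 7.5943.
At m' = 542.5: x_2* = 25.8726. Change: 25.8726 − 7.5943 = 18.2783.

Δx_2* = 18.2783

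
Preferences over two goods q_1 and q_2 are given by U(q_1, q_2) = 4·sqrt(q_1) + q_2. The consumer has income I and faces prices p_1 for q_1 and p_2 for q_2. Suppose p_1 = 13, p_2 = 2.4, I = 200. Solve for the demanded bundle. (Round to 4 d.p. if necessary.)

q_1* = 0.1363, q_2* = 82.5949

Set MRS = p_1/p_2: 2·q_1^(−1/2) = p_1/p_2.
Solve: √q_1 = 2·p_2/p_1, so q_1*(p_1,p_2) = (2·p_2/p_1)², and q_2* = (I − p_1·q_1*)/p_2.
Plugging in: q_1* = (2·2.4/13)² = 0.1363, q_2* = 82.5949.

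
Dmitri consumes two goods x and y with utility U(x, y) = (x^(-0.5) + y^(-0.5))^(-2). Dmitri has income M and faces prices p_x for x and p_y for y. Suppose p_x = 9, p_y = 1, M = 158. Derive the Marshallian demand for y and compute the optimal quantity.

y* = 51.2973

From the CES first-order condition, (y/x)^(1.5) = p_x/p_y.
Solve for the ratio: y/x = [p_x/p_y]^(2/3).
Substitute y = (y/x)·x into the budget: x* = M/(p_x + p_y·(y/x)).
Numerically y/x = 4.326749, so x* = 158/(9 + 1·4.326749) = 11.8559 and y* = 4.326749·11.8559 = 51.2973.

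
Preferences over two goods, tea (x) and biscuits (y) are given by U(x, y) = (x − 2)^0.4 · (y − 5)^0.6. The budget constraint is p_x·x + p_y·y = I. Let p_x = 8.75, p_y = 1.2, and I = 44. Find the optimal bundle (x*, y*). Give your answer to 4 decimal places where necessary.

Substituting into the budget: x* = 2 + 0.4·(I − 2·p_x − 5·p_y)/p_x, and y* = 5 + 0.6·(…)/p_y.
Discretionary income = 44 − 2·8.75 − 5·1.2 = 20.5; x* = 2 + 0.4·20.5/8.75 = 2.9371; y* = 5 + 0.6·20.5/1.2 = 15.25.

x* = 2.9371, y* = 15.25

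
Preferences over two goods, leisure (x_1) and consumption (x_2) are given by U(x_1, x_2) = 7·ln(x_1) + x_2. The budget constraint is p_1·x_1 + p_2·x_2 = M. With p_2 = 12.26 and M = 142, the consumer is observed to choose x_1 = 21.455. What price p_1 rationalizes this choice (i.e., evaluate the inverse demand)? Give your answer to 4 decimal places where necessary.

p_1 = 4

MU_x_1 = 7/x_1, MU_x_2 = 1. Tangency: 7/x_1 = p_1/p_2.
So x_1*(p_1,p_2) = 7·p_2/p_1, independent of income; and x_2* = (M − 7·p_2)/p_2.
Set x_1* = 21.455 in the demand function and solve for p_1: p_1 = 4.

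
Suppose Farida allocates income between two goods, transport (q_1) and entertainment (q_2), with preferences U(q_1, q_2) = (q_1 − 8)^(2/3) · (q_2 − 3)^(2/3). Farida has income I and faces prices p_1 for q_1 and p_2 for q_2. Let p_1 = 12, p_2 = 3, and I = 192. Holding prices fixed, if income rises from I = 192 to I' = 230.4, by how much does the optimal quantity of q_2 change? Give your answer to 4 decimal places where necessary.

MRS = (q_2−3)/(q_1−8). Tangency with p_1/p_2 gives q_2−3 = (p_1/p_2)·(q_1−8).
Substituting into the budget: q_1* = 8 + 0.5·(I − 8·p_1 − 3·p_2)/p_1, and q_2* = 3 + 0.5·(…)/p_2.
Discretionary income = 192 − 8·12 − 3·3 = 87; q_2* = 3 + 0.5·87/3 = 17.5.
At I' = 230.4: q_2* = 23.9. Change: 23.9 − 17.5 = 6.4.

Δq_2* = 6.4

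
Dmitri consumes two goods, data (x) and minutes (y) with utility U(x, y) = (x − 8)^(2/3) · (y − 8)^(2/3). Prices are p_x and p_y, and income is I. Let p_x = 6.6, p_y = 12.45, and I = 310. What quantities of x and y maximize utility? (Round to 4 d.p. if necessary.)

Let x' = x−8, y' = y−8. MRS = y'/x' = p_x/p_y.
After buying the subsistence bundle (8, 8), a share 0.5 of the remaining income goes to x: x* = 8 + 0.5·(I − 8p_x − 8p_y)/p_x.
Discretionary income = 310 − 8·6.6 − 8·12.45 = 157.6; x* = 8 + 0.5·157.6/6.6 = 19.9394; y* = 8 + 0.5·157.6/12.45 = 14.3293.

x* = 19.9394, y* = 14.3293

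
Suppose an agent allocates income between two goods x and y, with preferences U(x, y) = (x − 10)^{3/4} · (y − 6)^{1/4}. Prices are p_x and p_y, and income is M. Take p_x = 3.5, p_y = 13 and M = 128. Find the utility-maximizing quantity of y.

Let x' = x−10, y' = y−6. MRS = 3·y'/x' = p_x/p_y.
Substituting into the budget: x* = 10 + 0.75·(M − 10·p_x − 6·p_y)/p_x, and y* = 6 + 0.25·(…)/p_y.
Discretionary income = 128 − 10·3.5 − 6·13 = 15; y* = 6 + 0.25·15/13 = 6.2885.

y* = 6.2885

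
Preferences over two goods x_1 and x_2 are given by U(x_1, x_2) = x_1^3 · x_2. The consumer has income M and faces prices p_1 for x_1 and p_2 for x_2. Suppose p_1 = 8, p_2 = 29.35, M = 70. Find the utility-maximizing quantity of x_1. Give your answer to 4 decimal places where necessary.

Tangency: MRS = 3·x_2/x_1 = p_1/p_2.
So 3·p_2·x_2 = p_1·x_1; combined with the budget, a share 0.75 of income goes to x_1.
Demand: x_1*(p_1,p_2,M) = 0.75·M/p_1 and x_2* = 0.25·M/p_2.
At p_1=8, p_2=29.35, M=70: x_1* = 0.75·70/8 = 6.5625.

x_1* = 6.5625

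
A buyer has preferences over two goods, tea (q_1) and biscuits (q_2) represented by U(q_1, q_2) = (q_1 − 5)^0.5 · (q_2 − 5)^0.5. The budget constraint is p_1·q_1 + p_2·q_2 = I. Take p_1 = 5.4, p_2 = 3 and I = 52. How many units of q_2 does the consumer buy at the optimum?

MRS = (q_2−5)/(q_1−5). Tangency with p_1/p_2 gives q_2−5 = (p_1/p_2)·(q_1−5).
Substituting into the budget: q_1* = 5 + 0.5·(I − 5·p_1 − 5·p_2)/p_1, and q_2* = 5 + 0.5·(…)/p_2.
Discretionary income = 52 − 5·5.4 − 5·3 = 10; q_2* = 5 + 0.5·10/3 = 6.6667.

q_2* = 6.6667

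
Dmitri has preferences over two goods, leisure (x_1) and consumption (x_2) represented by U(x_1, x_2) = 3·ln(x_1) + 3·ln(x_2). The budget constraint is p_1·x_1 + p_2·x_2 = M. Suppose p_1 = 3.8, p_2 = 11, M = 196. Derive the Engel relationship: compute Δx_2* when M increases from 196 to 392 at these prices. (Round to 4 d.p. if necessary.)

Δx_2* = 8.9091

MU_x_1/MU_x_2 = (3·x_2)/(3·x_1); tangency sets this equal to p_1/p_2.
Rearranging, p_2·x_2 = p_1·x_1. Substituting into the budget gives p_1·x_1·(1 + 1) = M.
Demand: x_1*(p_1,p_2,M) = 0.5·M/p_1 and x_2* = 0.5·M/p_2.
At p_1=3.8, p_2=11, M=196: x_2* = 0.5·196/11 = 8.9091.
At M' = 392: x_2* = 17.8182. Change: 17.8182 − 8.9091 = 8.9091.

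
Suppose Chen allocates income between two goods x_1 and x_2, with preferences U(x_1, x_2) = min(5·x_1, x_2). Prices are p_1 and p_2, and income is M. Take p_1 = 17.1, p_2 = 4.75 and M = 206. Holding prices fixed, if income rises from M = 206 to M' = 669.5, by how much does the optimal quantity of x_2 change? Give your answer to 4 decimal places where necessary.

Leontief preferences: the optimum is at the kink where x_1/1 = x_2/5, i.e. x_2 = 5·x_1.
Budget: p_1·x_1 + p_2·5·x_1 = M, so (p_1 + 5·p_2)·x_1 = M.
Demand: x_1*(p_1,p_2,M) = M/(p_1 + 5·p_2), x_2* = 5·M/(p_1 + 5·p_2).
Here 17.1 + 5·4.75 = 40.85, giving x_2* = 25.2142.
At M' = 669.5: x_2* = 81.9461. Change: 81.9461 − 25.2142 = 56.7319.

Δx_2* = 56.7319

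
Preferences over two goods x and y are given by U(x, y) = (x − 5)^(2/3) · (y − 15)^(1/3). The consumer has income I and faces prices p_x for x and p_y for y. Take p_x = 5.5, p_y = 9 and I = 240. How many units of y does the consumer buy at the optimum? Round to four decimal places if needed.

y* = 17.8704

Substituting into the budget: x* = 5 + 2/3·(I − 5·p_x − 15·p_y)/p_x, and y* = 15 + 1/3·(…)/p_y.
Discretionary income = 240 − 5·5.5 − 15·9 = 77.5; y* = 15 + 1/3·77.5/9 = 17.8704.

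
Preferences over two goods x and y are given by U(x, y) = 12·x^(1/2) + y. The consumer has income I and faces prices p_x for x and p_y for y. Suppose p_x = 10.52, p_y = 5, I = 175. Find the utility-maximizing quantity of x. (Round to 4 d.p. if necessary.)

Utility is quasi-linear in y; the FOC for x is 6/√x = p_x/p_y.
Solve: √x = 6·p_y/p_x, so x*(p_x,p_y) = (6·p_y/p_x)², and y* = (I − p_x·x*)/p_y.
Plugging in: x* = (6·5/10.52)² = 8.1323.

x* = 8.1323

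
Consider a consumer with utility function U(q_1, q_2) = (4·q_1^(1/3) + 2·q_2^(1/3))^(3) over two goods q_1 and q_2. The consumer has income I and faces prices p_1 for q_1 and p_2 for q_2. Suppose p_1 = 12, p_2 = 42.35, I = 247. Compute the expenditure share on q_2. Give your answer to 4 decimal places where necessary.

Substitute q_2 = (q_2/q_1)·q_1 into the budget: q_1* = I/(p_1 + p_2·(q_2/q_1)).
Numerically q_2/q_1 = 0.053327, so q_1* = 247/(12 + 42.35·0.053327) = 17.3231 and q_2* = 0.053327·17.3231 = 0.9238.
Expenditure on q_2: 42.35·0.9238 = 39.1225; share = 0.1584.

share on q_2 = 0.1584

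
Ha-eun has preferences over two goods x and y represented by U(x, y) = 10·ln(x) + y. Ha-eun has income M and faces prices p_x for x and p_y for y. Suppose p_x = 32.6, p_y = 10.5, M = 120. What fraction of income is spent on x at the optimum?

share on x = 0.875

Set MRS = p_x/p_y: (10/x)/1 = p_x/p_y.
So x*(p_x,p_y) = 10·p_y/p_x, independent of income; and y* = (M − 10·p_y)/p_y.
At the given prices: x* = 10·10.5/32.6 = 3.2209, and y* = 1.4286.
Expenditure on x: 32.6·3.2209 = 105; share = 0.875.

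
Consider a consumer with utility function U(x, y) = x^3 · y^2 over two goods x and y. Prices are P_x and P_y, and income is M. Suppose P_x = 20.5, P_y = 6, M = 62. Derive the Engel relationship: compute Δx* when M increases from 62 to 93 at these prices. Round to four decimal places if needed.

Demand: x*(P_x,P_y,M) = 0.6·M/P_x and y* = 0.4·M/P_y.
At P_x=20.5, P_y=6, M=62: x* = 0.6·62/20.5 = 1.8146.
At M' = 93: x* = 2.722. Change: 2.722 − 1.8146 = 0.9073.

Δx* = 0.9073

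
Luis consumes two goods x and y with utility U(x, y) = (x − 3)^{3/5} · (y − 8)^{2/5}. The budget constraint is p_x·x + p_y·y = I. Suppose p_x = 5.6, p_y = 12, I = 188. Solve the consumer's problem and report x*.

This is Cobb-Douglas in (x−3, y−8): tangency gives 0.6·p_y·(y−8) = 0.4·p_x·(x−3).
After buying the subsistence bundle (3, 8), a share 0.6 of the remaining income goes to x: x* = 3 + 0.6·(I − 3p_x − 8p_y)/p_x.
Discretionary income = 188 − 3·5.6 − 8·12 = 75.2; x* = 3 + 0.6·75.2/5.6 = 11.0571.

x* = 11.0571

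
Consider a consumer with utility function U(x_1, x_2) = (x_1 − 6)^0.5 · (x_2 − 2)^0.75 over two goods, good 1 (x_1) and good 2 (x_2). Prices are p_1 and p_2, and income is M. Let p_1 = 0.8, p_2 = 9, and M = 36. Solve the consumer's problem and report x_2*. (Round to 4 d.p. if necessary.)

Let x_1' = x_1−6, x_2' = x_2−2. MRS = (2/3)·x_2'/x_1' = p_1/p_2.
After buying the subsistence bundle (6, 2), a share 0.4 of the remaining income goes to x_1: x_1* = 6 + 0.4·(M − 6p_1 − 2p_2)/p_1.
Discretionary income = 36 − 6·0.8 − 2·9 = 13.2; x_2* = 2 + 0.6·13.2/9 = 2.88.

x_2* = 2.88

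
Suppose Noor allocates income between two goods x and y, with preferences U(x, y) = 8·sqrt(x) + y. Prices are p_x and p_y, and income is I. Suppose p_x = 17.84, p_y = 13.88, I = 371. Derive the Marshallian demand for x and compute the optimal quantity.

MU_x = 4/√x, MU_y = 1. Tangency: 4/√x = p_x/p_y.
Thus x* = (4·p_y/p_x)² — independent of I — with the rest of income spent on y.
Plugging in: x* = (4·13.88/17.84)² = 9.6852.

x* = 9.6852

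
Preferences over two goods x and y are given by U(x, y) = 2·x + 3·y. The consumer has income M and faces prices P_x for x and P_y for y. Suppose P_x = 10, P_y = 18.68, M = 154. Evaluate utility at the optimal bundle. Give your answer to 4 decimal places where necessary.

x gives more utility per dollar, so spend all income on x: x* = M/P_x, y* = 0.
Numerically: x* = 15.4, y* = 0.
Utility at the optimum: U(15.4, 0) = 30.8.

V = 30.8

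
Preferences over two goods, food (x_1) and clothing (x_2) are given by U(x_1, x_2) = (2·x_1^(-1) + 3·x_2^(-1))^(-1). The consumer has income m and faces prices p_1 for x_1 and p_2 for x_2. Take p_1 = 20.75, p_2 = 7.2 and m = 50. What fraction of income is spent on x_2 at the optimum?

Substitute x_2 = (x_2/x_1)·x_1 into the budget: x_1* = m/(p_1 + p_2·(x_2/x_1)).
Numerically x_2/x_1 = 2.079162, so x_1* = 50/(20.75 + 7.2·2.079162) = 1.3998 and x_2* = 2.079162·1.3998 = 2.9104.
Expenditure on x_2: 7.2·2.9104 = 20.9546; share = 0.4191.

share on x_2 = 0.4191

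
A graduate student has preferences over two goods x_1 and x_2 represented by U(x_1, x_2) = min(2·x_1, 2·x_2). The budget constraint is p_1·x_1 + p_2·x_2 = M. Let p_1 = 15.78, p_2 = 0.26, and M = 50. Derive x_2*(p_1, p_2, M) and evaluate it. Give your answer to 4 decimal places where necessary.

x_2* = 3.1172

Demand: x_1*(p_1,p_2,M) = 2·M/(2·p_1 + 2·p_2), x_2* = 2·M/(2·p_1 + 2·p_2).
Here 2·15.78 + 2·0.26 = 32.08, giving x_2* = 3.1172.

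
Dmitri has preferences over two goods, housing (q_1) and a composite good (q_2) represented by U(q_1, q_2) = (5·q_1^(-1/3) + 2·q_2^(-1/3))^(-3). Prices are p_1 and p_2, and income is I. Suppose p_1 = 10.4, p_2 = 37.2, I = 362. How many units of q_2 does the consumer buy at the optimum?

q_2* = 3.9789

MU_q_1 ∝ 5·q_1^(-4/3), MU_q_2 ∝ 2·q_2^(-4/3), so MRS = (5/2)·(q_2/q_1)^(4/3) = p_1/p_2.
Hence q_2/q_1 = ((2/5)·p_1/p_2)^(1/(4/3)), i.e. raised to the 0.75 power.
Substitute q_2 = (q_2/q_1)·q_1 into the budget: q_1* = I/(p_1 + p_2·(q_2/q_1)).
Numerically q_2/q_1 = 0.193381, so q_1* = 362/(10.4 + 37.2·0.193381) = 20.5755 and q_2* = 0.193381·20.5755 = 3.9789.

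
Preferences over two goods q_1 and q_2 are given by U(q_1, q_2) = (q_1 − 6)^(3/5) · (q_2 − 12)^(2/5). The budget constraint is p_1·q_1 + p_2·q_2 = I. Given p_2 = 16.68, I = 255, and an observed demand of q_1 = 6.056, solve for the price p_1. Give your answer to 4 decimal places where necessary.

This is Cobb-Douglas in (q_1−6, q_2−12): tangency gives 0.6·p_2·(q_2−12) = 0.4·p_1·(q_1−6).
Substituting into the budget: q_1* = 6 + 0.6·(I − 6·p_1 − 12·p_2)/p_1, and q_2* = 12 + 0.4·(…)/p_2.
Set q_1* = 6.056 in the demand function and solve for p_1: p_1 = 9.

p_1 = 9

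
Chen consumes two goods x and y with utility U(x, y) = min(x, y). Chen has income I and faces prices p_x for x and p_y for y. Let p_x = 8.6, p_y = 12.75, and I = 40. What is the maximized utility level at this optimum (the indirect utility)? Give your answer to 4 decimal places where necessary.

V = 1.8735

With perfect complements, no substitution: consume in ratio x:y = 1:1.
Budget: p_x·x + p_y·x = I, so (p_x + p_y)·x = I.
Demand: x*(p_x,p_y,I) = I/(p_x + p_y), y* = I/(p_x + p_y).
Here 8.6 + 12.75 = 21.35, giving x* = 1.8735 and y* = 1.8735.
Utility at the optimum: U(1.8735, 1.8735) = 1.8735.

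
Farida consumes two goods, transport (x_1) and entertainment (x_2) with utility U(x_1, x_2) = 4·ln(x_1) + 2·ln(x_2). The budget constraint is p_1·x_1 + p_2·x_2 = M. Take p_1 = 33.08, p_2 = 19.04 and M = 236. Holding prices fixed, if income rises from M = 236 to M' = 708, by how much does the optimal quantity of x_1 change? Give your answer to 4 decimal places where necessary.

Δx_1* = 9.5123

The MRS is 2·x_2/x_1. Set MRS = p_1/p_2.
Rearranging, p_2·x_2 = (1/2)·p_1·x_1. Substituting into the budget gives p_1·x_1·(1 + (1/2)) = M.
Demand: x_1*(p_1,p_2,M) = 2/3·M/p_1 and x_2* = 1/3·M/p_2.
At p_1=33.08, p_2=19.04, M=236: x_1* = 2/3·236/33.08 = 4.7561.
At M' = 708: x_1* = 14.2684. Change: 14.2684 − 4.7561 = 9.5123.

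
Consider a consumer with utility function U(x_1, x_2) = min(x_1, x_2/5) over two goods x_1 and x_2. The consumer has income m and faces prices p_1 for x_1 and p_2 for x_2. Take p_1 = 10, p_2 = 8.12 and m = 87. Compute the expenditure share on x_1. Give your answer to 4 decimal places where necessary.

share on x_1 = 0.1976

Leontief preferences: the optimum is at the kink where x_1/1 = x_2/5, i.e. x_2 = 5·x_1.
Budget: p_1·x_1 + p_2·5·x_1 = m, so (p_1 + 5·p_2)·x_1 = m.
Demand: x_1*(p_1,p_2,m) = m/(p_1 + 5·p_2), x_2* = 5·m/(p_1 + 5·p_2).
Here 10 + 5·8.12 = 50.6, giving x_1* = 1.7194 and x_2* = 8.5968.
Expenditure on x_1: 10·1.7194 = 17.1937; share = 0.1976.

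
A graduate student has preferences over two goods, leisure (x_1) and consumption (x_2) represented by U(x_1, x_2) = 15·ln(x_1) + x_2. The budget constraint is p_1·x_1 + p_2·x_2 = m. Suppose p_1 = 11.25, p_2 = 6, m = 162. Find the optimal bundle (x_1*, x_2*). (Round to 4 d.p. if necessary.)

So x_1*(p_1,p_2) = 15·p_2/p_1, independent of income; and x_2* = (m − 15·p_2)/p_2.
At the given prices: x_1* = 15·6/11.25 = 8, and x_2* = 12.

x_1* = 8, x_2* = 12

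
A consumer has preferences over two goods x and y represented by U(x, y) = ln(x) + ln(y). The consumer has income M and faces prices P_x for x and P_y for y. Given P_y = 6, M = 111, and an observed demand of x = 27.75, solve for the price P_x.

P_x = 2

The MRS is y/x. Set MRS = P_x/P_y.
Rearranging, P_y·y = P_x·x. Substituting into the budget gives P_x·x·(1 + 1) = M.
Demand: x*(P_x,P_y,M) = 0.5·M/P_x and y* = 0.5·M/P_y.
Set x* = 27.75 in the demand function and solve for P_x: P_x = 2.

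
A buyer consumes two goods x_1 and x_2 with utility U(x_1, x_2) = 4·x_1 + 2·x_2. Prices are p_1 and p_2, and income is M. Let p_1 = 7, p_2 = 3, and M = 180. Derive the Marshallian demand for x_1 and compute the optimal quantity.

x_1* = 0

Perfect substitutes: compare marginal utility per dollar. 4/p_1 vs 2/p_2 → 0.5714 vs 0.6667.
x_2 gives more utility per dollar, so spend all income on x_2: x_2* = M/p_2, x_1* = 0.
Numerically: x_1* = 0, x_2* = 60.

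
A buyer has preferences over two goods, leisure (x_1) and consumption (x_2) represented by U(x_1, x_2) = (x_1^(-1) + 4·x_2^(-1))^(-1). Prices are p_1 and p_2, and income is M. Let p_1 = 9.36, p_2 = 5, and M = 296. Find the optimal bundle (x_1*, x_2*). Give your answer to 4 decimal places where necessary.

x_1* = 12.846, x_2* = 35.1522

MU_x_1 ∝ x_1^(-2), MU_x_2 ∝ 4·x_2^(-2), so MRS = (1/4)·(x_2/x_1)^(2) = p_1/p_2.
Solve for the ratio: x_2/x_1 = [4·p_1/p_2]^(0.5).
Substitute x_2 = (x_2/x_1)·x_1 into the budget: x_1* = M/(p_1 + p_2·(x_2/x_1)).
Numerically x_2/x_1 = 2.736421, so x_1* = 296/(9.36 + 5·2.736421) = 12.846 and x_2* = 2.736421·12.846 = 35.1522.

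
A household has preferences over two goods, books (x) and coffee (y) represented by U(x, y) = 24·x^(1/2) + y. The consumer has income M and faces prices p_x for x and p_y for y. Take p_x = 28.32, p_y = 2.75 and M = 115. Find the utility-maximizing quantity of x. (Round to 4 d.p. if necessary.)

x* = 1.3578

Plugging in: x* = (12·2.75/28.32)² = 1.3578.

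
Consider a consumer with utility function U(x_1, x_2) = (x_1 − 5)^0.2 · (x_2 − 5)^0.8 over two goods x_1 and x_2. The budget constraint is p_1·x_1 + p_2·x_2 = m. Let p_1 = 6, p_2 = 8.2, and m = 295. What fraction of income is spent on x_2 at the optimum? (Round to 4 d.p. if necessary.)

This is Cobb-Douglas in (x_1−5, x_2−5): tangency gives 0.2·p_2·(x_2−5) = 0.8·p_1·(x_1−5).
Substituting into the budget: x_1* = 5 + 0.2·(m − 5·p_1 − 5·p_2)/p_1, and x_2* = 5 + 0.8·(…)/p_2.
Discretionary income = 295 − 5·6 − 5·8.2 = 224; x_1* = 5 + 0.2·224/6 = 12.4667; x_2* = 5 + 0.8·224/8.2 = 26.8537.
Expenditure on x_2: 8.2·26.8537 = 220.2; share = 0.7464.

share on x_2 = 0.7464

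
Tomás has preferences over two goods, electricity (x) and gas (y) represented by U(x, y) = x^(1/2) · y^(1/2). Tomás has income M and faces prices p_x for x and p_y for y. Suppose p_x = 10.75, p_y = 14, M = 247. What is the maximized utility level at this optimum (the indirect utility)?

V = 10.067

MU_x/MU_y = (0.5·y)/(0.5·x); tangency sets this equal to p_x/p_y.
So 0.5·p_y·y = 0.5·p_x·x; combined with the budget, a share 0.5 of income goes to x.
Demand: x*(p_x,p_y,M) = 0.5·M/p_x and y* = 0.5·M/p_y.
At p_x=10.75, p_y=14, M=247: x* = 0.5·247/10.75 = 11.4884, y* = 8.8214.
Utility at the optimum: U(11.4884, 8.8214) = 10.067.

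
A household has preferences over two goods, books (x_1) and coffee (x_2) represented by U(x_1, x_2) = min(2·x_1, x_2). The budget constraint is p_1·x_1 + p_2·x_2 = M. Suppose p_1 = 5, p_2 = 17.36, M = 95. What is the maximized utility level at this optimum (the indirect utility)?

V = 4.7835

Leontief preferences: the optimum is at the kink where x_1/1 = x_2/2, i.e. x_2 = 2·x_1.
Budget: p_1·x_1 + p_2·2·x_1 = M, so (p_1 + 2·p_2)·x_1 = M.
Demand: x_1*(p_1,p_2,M) = M/(p_1 + 2·p_2), x_2* = 2·M/(p_1 + 2·p_2).
Here 5 + 2·17.36 = 39.72, giving x_1* = 2.3917 and x_2* = 4.7835.
Utility at the optimum: U(2.3917, 4.7835) = 4.7835.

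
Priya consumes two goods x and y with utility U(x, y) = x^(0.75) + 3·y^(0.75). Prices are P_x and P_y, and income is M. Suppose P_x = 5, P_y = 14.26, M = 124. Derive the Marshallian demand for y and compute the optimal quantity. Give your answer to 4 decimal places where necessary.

y* = 6.7597

MU_x ∝ x^(-0.25), MU_y ∝ 3·y^(-0.25), so MRS = (1/3)·(y/x)^(0.25) = P_x/P_y.
Solve for the ratio: y/x = [3·P_x/P_y]^(4).
Substitute y = (y/x)·x into the budget: x* = M/(P_x + P_y·(y/x)).
Numerically y/x = 1.224297, so x* = 124/(5 + 14.26·1.224297) = 5.5213 and y* = 1.224297·5.5213 = 6.7597.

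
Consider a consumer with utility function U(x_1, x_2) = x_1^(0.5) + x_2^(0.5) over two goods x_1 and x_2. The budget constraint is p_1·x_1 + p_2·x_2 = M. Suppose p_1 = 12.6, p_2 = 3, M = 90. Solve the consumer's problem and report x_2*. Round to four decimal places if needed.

x_2* = 24.2308

MRS = MU_x_1/MU_x_2 = (x_2/x_1)^(0.5). Set equal to p_1/p_2.
Hence x_2/x_1 = (p_1/p_2)^(1/(0.5)), i.e. raised to the 2 power.
With the ratio pinned down, the budget gives x_1* = M/(p_1 + p_2·(x_2/x_1)) and x_2* = (x_2/x_1)·x_1*.
Numerically x_2/x_1 = 17.64, so x_1* = 90/(12.6 + 3·17.64) = 1.3736 and x_2* = 17.64·1.3736 = 24.2308.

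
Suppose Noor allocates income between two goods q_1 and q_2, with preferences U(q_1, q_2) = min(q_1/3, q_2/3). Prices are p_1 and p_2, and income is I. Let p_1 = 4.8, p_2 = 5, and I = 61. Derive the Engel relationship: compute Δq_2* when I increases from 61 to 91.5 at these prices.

With perfect complements, no substitution: consume in ratio q_1:q_2 = 3:3.
Budget: p_1·q_1 + p_2·q_1 = I, so (3·p_1 + 3·p_2)·q_1 = 3·I.
Demand: q_1*(p_1,p_2,I) = 3·I/(3·p_1 + 3·p_2), q_2* = 3·I/(3·p_1 + 3·p_2).
Here 3·4.8 + 3·5 = 29.4, giving q_2* = 6.2245.
At I' = 91.5: q_2* = 9.3367. Change: 9.3367 − 6.2245 = 3.1122.

Δq_2* = 3.1122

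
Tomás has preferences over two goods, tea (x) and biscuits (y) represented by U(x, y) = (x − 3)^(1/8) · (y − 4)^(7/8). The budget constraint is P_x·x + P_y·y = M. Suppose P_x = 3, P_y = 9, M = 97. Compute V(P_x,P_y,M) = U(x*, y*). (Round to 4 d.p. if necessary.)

Let x' = x−3, y' = y−4. MRS = (1/7)·y'/x' = P_x/P_y.
Substituting into the budget: x* = 3 + 0.125·(M − 3·P_x − 4·P_y)/P_x, and y* = 4 + 0.875·(…)/P_y.
Discretionary income = 97 − 3·3 − 4·9 = 52; x* = 3 + 0.125·52/3 = 5.1667; y* = 4 + 0.875·52/9 = 9.0556.
Utility at the optimum: U(5.1667, 9.0556) = 4.5475.

V = 4.5475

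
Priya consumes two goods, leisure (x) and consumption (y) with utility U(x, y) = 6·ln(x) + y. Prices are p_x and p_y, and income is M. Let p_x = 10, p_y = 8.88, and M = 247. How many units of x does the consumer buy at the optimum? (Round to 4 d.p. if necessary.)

MU_x = 6/x, MU_y = 1. Tangency: 6/x = p_x/p_y.
So x*(p_x,p_y) = 6·p_y/p_x, independent of income; and y* = (M − 6·p_y)/p_y.
At the given prices: x* = 6·8.88/10 = 5.328.

x* = 5.328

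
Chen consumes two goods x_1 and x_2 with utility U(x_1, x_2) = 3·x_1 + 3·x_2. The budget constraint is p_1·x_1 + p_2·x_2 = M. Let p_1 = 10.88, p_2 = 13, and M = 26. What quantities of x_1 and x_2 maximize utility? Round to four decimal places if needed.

x_1* = 2.3897, x_2* = 0

Perfect substitutes: compare marginal utility per dollar. 3/p_1 vs 3/p_2 → 0.2757 vs 0.2308.
x_1 gives more utility per dollar, so spend all income on x_1: x_1* = M/p_1, x_2* = 0.
Numerically: x_1* = 2.3897, x_2* = 0.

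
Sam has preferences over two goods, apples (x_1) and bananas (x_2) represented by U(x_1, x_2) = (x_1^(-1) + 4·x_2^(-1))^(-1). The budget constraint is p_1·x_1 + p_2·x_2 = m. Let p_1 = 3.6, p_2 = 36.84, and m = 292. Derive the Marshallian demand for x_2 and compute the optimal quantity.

x_2* = 6.8548

From the CES first-order condition, (1/4)·(x_2/x_1)^(2) = p_1/p_2.
Hence x_2/x_1 = (4·p_1/p_2)^(1/(2)), i.e. raised to the 0.5 power.
Substitute x_2 = (x_2/x_1)·x_1 into the budget: x_1* = m/(p_1 + p_2·(x_2/x_1)).
Numerically x_2/x_1 = 0.625204, so x_1* = 292/(3.6 + 36.84·0.625204) = 10.964 and x_2* = 0.625204·10.964 = 6.8548.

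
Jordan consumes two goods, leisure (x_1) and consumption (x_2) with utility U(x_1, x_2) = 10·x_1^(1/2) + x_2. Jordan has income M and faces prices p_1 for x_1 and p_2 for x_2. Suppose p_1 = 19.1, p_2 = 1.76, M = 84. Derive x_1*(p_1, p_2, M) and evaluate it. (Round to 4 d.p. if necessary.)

Solve: √x_1 = 5·p_2/p_1, so x_1*(p_1,p_2) = (5·p_2/p_1)², and x_2* = (M − p_1·x_1*)/p_2.
Plugging in: x_1* = (5·1.76/19.1)² = 0.2123.

x_1* = 0.2123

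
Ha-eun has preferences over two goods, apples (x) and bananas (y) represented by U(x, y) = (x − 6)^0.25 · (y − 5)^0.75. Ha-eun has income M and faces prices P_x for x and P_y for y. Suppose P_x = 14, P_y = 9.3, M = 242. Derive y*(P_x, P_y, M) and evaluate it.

y* = 13.9919

After buying the subsistence bundle (6, 5), a share 0.25 of the remaining income goes to x: x* = 6 + 0.25·(M − 6P_x − 5P_y)/P_x.
Discretionary income = 242 − 6·14 − 5·9.3 = 111.5; y* = 5 + 0.75·111.5/9.3 = 13.9919.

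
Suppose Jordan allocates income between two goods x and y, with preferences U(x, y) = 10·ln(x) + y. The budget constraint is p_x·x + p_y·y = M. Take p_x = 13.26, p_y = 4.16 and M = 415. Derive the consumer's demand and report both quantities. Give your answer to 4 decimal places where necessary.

x* = 3.1373, y* = 89.7596

Set MRS = p_x/p_y: (10/x)/1 = p_x/p_y.
So x*(p_x,p_y) = 10·p_y/p_x, independent of income; and y* = (M − 10·p_y)/p_y.
At the given prices: x* = 10·4.16/13.26 = 3.1373, and y* = 89.7596.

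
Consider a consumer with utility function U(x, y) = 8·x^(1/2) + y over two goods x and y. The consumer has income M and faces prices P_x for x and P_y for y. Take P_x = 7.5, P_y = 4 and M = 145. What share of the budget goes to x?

Utility is quasi-linear in y; the FOC for x is 4/√x = P_x/P_y.
Thus x* = (4·P_y/P_x)² — independent of M — with the rest of income spent on y.
Plugging in: x* = (4·4/7.5)² = 4.5511, y* = 27.7167.
Expenditure on x: 7.5·4.5511 = 34.1333; share = 0.2354.

share on x = 0.2354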